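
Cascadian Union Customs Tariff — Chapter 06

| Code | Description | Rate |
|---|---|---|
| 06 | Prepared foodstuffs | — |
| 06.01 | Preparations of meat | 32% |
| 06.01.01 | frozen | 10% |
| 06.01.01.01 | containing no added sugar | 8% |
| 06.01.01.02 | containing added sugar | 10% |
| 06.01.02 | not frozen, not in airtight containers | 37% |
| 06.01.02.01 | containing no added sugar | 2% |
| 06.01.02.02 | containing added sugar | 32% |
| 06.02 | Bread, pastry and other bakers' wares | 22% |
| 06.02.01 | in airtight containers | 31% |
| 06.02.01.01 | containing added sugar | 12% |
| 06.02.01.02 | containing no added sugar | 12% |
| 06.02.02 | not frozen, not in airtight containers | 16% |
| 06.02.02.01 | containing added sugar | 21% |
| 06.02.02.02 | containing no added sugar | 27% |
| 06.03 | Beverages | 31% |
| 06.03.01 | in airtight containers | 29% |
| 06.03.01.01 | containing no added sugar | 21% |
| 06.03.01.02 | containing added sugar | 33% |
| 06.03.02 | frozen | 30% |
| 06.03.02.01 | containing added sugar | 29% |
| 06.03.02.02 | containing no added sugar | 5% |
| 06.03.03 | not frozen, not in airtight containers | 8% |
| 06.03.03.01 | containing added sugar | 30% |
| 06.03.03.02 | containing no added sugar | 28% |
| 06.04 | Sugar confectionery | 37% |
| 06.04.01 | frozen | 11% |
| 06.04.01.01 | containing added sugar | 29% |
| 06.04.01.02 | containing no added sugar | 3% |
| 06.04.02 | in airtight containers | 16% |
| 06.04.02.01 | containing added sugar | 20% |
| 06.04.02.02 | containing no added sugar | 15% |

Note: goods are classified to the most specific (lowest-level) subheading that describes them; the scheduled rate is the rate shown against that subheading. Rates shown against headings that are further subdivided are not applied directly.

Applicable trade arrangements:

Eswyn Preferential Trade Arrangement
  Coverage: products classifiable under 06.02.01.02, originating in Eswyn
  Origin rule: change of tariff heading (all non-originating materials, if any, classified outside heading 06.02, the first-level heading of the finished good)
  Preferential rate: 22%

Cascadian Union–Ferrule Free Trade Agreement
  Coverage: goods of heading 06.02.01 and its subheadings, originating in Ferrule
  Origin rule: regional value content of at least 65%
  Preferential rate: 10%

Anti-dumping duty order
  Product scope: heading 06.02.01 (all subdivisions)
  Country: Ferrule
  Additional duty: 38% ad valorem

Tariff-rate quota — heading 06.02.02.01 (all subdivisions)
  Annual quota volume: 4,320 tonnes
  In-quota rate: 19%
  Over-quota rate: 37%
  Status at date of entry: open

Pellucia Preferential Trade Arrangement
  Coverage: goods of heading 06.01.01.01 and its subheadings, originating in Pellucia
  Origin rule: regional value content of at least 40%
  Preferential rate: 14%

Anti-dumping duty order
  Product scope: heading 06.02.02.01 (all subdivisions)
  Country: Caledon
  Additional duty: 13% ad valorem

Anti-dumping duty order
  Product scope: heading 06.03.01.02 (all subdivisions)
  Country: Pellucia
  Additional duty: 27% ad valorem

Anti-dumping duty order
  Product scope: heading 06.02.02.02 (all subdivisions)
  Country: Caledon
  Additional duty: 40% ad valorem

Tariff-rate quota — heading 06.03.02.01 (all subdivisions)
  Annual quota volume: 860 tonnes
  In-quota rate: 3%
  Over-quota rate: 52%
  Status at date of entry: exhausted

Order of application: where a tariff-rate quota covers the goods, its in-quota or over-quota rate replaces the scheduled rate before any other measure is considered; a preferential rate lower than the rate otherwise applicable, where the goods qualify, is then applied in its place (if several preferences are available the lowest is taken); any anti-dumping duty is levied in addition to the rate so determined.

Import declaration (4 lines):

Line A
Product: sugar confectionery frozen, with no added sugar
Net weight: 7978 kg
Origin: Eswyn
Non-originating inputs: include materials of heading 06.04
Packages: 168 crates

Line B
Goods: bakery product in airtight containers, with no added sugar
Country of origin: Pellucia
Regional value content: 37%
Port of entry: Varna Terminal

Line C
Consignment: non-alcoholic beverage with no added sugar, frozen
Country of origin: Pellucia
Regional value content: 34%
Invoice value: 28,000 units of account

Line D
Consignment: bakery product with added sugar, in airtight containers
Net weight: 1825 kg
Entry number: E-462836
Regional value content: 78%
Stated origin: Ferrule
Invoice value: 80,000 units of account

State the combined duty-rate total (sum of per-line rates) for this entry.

68%

Line A: sugar confectionery → 06.04; frozen → 06.04.01; with no added sugar → 06.04.01.02. Scheduled 3%. Eswyn agreement on 06.02.01.02: 06.04.01.02 not covered. → 3%.
Line B: bakery product → 06.02; in airtight containers → 06.02.01; with no added sugar → 06.02.01.02. Scheduled 12%. Pellucia agreement on 06.01.01.01: 06.02.01.02 not covered. → 12%.
Line C: non-alcoholic beverage → 06.03; frozen → 06.03.02; with no added sugar → 06.03.02.02. Scheduled 5%. Pellucia agreement on 06.01.01.01: 06.03.02.02 not covered. → 5%.
Line D: bakery product → 06.02; in airtight containers → 06.02.01; with added sugar → 06.02.01.01. Scheduled 12%. Ferrule agreement on 06.02.01: RVC ≥ 65% → 10% available; preferential 10%; anti-dumping (Ferrule, 06.02.01): +38%; total 10% + 38% = 48%. → 48%.
Sum: 3% + 12% + 5% + 48% = 68%.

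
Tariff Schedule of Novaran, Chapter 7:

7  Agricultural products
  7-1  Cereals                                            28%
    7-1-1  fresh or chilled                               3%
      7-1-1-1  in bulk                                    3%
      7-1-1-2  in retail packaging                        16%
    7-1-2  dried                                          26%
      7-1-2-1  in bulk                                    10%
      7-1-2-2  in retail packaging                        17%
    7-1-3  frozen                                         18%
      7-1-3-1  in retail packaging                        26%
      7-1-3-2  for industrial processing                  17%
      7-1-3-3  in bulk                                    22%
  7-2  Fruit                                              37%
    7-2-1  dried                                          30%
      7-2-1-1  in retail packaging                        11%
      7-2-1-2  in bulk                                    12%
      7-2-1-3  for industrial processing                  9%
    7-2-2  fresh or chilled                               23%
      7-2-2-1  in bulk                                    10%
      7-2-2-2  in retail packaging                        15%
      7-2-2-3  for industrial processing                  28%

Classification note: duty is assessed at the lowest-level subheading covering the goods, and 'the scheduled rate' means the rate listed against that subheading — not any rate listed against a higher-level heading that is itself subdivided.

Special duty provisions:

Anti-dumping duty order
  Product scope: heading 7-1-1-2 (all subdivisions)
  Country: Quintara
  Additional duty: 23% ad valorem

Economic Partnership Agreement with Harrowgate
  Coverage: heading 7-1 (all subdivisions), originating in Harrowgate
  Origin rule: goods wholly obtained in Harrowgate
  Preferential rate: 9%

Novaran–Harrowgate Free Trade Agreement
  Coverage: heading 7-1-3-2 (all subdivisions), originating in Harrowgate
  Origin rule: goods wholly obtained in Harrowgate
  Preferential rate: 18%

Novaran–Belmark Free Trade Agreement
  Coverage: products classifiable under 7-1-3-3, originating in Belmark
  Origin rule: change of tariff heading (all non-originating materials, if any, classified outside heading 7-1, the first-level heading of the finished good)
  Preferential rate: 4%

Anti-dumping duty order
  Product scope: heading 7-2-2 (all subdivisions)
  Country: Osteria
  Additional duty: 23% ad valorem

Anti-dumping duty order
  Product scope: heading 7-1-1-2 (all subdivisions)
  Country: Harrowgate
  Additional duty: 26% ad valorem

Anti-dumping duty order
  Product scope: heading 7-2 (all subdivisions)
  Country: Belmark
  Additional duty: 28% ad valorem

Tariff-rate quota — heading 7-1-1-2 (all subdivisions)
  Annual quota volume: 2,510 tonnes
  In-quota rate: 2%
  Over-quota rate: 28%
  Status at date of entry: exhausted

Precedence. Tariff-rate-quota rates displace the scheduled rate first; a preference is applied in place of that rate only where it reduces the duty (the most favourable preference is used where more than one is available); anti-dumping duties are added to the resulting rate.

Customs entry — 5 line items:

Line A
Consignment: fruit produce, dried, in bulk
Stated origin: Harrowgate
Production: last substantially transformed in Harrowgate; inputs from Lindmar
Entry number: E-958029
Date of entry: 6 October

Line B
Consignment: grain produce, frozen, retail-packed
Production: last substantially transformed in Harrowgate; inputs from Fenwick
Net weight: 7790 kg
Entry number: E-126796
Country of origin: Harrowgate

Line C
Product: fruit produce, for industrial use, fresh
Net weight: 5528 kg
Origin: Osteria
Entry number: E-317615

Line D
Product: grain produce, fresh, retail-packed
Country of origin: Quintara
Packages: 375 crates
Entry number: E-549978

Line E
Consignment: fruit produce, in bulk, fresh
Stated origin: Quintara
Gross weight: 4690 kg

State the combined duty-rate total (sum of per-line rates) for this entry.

Line A: fruit → 7-2; dried → 7-2-1; in bulk → 7-2-1-2. Scheduled 12%. Harrowgate agreement on 7-1: 7-2-1-2 not covered; Harrowgate agreement on 7-1-3-2: 7-2-1-2 not covered. → 12%.
Line B: grain → 7-1; frozen → 7-1-3; retail-packed → 7-1-3-1. Scheduled 26%. Harrowgate agreement on 7-1: not wholly obtained; Harrowgate agreement on 7-1-3-2: 7-1-3-1 not covered. → 26%.
Line C: fruit → 7-2; fresh → 7-2-2; for industrial use → 7-2-2-3. Scheduled 28%. anti-dumping (Osteria, 7-2-2): +23%; total 28% + 23% = 51%. → 51%.
Line D: grain → 7-1; fresh → 7-1-1; retail-packed → 7-1-1-2. Scheduled 16%. quota on 7-1-1-2 exhausted → over-quota 28%; anti-dumping (Quintara, 7-1-1-2): +23%; total 28% + 23% = 51%. → 51%.
Line E: fruit → 7-2; fresh → 7-2-2; in bulk → 7-2-2-1. Scheduled 10%. No special measure applies. → 10%.
Sum: 12% + 26% + 51% + 51% + 10% = 150%.

150%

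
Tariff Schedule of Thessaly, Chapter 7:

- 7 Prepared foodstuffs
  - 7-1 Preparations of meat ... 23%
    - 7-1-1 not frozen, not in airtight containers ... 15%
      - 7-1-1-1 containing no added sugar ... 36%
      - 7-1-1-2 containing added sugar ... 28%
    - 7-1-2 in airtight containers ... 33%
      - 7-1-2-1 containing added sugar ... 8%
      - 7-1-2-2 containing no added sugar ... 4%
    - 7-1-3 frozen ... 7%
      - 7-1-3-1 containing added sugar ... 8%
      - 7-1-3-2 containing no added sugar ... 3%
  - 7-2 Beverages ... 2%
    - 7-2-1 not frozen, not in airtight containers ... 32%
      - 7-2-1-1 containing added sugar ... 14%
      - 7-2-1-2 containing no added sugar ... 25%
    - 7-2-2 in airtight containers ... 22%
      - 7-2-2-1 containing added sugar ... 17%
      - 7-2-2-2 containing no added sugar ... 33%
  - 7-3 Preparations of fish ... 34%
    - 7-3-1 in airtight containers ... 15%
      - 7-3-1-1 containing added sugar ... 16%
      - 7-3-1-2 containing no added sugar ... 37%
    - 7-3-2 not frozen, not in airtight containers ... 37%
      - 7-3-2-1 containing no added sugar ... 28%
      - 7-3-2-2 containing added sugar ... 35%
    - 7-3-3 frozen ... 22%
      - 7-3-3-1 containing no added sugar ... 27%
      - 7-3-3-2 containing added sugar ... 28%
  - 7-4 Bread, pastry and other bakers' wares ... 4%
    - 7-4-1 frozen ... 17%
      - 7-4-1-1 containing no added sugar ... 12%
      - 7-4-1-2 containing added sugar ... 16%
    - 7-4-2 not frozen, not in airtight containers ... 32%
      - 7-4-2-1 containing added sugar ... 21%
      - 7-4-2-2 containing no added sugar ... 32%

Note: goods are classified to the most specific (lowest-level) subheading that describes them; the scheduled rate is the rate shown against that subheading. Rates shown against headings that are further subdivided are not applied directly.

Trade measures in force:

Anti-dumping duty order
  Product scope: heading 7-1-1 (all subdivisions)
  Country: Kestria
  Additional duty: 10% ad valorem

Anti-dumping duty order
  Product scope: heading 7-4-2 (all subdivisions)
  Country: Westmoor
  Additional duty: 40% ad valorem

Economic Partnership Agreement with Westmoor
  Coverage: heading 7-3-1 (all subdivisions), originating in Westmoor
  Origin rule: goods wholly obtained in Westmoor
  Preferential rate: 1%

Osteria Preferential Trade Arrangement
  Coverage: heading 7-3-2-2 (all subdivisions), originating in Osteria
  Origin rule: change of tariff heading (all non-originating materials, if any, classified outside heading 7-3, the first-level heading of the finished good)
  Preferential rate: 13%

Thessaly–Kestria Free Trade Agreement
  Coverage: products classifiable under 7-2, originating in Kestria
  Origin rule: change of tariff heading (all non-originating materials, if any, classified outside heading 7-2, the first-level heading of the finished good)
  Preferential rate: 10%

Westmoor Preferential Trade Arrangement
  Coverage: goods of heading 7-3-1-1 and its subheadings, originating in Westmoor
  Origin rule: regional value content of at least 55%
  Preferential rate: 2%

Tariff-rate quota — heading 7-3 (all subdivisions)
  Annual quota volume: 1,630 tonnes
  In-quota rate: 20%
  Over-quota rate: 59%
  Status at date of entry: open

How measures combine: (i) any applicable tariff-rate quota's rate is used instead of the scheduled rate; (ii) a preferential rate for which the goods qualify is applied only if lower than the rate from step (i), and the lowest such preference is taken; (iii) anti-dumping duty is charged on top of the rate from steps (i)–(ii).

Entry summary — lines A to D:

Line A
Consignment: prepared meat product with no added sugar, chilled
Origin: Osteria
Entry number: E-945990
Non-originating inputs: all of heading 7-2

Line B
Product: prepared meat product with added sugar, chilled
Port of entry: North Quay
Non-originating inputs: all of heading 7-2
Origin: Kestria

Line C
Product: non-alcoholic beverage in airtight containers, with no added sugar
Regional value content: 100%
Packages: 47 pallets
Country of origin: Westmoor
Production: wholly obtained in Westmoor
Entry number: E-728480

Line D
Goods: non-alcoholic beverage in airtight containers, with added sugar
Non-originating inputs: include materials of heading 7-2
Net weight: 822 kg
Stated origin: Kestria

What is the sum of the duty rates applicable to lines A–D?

124%

Line A: prepared meat product → 7-1; chilled → 7-1-1; with no added sugar → 7-1-1-1. Scheduled 36%. Osteria agreement on 7-3-2-2: 7-1-1-1 not covered. → 36%.
Line B: prepared meat product → 7-1; chilled → 7-1-1; with added sugar → 7-1-1-2. Scheduled 28%. Kestria agreement on 7-2: 7-1-1-2 not covered; anti-dumping (Kestria, 7-1-1): +10%; total 28% + 10% = 38%. → 38%.
Line C: non-alcoholic beverage → 7-2; in airtight containers → 7-2-2; with no added sugar → 7-2-2-2. Scheduled 33%. Westmoor agreement on 7-3-1: 7-2-2-2 not covered; Westmoor agreement on 7-3-1-1: 7-2-2-2 not covered. → 33%.
Line D: non-alcoholic beverage → 7-2; in airtight containers → 7-2-2; with added sugar → 7-2-2-1. Scheduled 17%. Kestria agreement on 7-2: CTH not met. → 17%.
Sum: 36% + 38% + 33% + 17% = 124%.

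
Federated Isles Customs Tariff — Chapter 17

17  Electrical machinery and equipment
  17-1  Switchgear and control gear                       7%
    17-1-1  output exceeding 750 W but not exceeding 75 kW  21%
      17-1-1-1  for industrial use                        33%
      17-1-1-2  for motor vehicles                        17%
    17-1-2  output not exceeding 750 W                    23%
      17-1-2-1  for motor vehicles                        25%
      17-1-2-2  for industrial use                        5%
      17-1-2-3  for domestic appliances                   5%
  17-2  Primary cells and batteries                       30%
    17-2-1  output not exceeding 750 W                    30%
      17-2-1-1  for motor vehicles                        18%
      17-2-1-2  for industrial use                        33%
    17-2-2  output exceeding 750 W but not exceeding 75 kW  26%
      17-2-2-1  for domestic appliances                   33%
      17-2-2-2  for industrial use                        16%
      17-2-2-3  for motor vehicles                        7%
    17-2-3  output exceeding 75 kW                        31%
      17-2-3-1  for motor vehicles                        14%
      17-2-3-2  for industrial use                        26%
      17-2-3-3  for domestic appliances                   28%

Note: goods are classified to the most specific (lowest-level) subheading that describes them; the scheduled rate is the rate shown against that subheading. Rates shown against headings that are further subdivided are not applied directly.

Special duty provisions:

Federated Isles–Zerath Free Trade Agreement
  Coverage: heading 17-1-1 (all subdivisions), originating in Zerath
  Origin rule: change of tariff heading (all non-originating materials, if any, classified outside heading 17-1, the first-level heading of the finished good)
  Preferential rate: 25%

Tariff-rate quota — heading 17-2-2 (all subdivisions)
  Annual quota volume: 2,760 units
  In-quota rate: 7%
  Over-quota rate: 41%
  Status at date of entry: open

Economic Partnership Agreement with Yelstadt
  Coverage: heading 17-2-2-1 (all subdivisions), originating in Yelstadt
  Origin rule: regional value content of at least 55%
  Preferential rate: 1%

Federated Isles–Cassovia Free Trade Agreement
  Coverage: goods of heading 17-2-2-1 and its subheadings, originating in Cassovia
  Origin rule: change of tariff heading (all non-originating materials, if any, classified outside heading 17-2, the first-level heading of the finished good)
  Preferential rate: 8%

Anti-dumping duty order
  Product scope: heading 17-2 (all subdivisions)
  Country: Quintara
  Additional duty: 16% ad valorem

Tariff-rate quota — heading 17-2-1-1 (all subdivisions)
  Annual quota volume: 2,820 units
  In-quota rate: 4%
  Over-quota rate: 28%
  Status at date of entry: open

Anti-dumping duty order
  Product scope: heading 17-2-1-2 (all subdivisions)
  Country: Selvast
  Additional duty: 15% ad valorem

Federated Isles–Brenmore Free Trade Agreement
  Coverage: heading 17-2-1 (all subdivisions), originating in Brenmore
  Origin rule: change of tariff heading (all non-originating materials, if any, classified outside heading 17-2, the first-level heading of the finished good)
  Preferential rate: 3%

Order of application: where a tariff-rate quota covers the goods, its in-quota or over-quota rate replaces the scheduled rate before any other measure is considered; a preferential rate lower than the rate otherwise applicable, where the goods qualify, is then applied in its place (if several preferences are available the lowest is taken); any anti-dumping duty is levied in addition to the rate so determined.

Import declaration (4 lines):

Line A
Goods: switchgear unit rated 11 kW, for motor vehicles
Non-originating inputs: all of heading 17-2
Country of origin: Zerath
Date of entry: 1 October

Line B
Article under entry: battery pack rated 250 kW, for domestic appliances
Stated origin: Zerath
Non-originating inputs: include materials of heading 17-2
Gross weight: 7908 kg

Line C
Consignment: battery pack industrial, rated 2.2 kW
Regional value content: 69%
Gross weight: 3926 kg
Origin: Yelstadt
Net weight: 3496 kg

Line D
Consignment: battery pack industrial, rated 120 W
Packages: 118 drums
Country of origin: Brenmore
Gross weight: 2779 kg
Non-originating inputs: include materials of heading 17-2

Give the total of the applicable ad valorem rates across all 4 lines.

85%

Line A: switchgear unit → 17-1; rated 11 kW → 17-1-1; for motor vehicles → 17-1-1-2. Scheduled 17%. Zerath agreement on 17-1-1: CTH met → 25% available; preference 25% not lower than 17% → no reduction. → 17%.
Line B: battery pack → 17-2; rated 250 kW → 17-2-3; for domestic appliances → 17-2-3-3. Scheduled 28%. Zerath agreement on 17-1-1: 17-2-3-3 not covered. → 28%.
Line C: battery pack → 17-2; rated 2.2 kW → 17-2-2; industrial → 17-2-2-2. Scheduled 16%. quota on 17-2-2 open → in-quota 7%; Yelstadt agreement on 17-2-2-1: 17-2-2-2 not covered. → 7%.
Line D: battery pack → 17-2; rated 120 W → 17-2-1; industrial → 17-2-1-2. Scheduled 33%. Brenmore agreement on 17-2-1: CTH not met. → 33%.
Sum: 17% + 28% + 7% + 33% = 85%.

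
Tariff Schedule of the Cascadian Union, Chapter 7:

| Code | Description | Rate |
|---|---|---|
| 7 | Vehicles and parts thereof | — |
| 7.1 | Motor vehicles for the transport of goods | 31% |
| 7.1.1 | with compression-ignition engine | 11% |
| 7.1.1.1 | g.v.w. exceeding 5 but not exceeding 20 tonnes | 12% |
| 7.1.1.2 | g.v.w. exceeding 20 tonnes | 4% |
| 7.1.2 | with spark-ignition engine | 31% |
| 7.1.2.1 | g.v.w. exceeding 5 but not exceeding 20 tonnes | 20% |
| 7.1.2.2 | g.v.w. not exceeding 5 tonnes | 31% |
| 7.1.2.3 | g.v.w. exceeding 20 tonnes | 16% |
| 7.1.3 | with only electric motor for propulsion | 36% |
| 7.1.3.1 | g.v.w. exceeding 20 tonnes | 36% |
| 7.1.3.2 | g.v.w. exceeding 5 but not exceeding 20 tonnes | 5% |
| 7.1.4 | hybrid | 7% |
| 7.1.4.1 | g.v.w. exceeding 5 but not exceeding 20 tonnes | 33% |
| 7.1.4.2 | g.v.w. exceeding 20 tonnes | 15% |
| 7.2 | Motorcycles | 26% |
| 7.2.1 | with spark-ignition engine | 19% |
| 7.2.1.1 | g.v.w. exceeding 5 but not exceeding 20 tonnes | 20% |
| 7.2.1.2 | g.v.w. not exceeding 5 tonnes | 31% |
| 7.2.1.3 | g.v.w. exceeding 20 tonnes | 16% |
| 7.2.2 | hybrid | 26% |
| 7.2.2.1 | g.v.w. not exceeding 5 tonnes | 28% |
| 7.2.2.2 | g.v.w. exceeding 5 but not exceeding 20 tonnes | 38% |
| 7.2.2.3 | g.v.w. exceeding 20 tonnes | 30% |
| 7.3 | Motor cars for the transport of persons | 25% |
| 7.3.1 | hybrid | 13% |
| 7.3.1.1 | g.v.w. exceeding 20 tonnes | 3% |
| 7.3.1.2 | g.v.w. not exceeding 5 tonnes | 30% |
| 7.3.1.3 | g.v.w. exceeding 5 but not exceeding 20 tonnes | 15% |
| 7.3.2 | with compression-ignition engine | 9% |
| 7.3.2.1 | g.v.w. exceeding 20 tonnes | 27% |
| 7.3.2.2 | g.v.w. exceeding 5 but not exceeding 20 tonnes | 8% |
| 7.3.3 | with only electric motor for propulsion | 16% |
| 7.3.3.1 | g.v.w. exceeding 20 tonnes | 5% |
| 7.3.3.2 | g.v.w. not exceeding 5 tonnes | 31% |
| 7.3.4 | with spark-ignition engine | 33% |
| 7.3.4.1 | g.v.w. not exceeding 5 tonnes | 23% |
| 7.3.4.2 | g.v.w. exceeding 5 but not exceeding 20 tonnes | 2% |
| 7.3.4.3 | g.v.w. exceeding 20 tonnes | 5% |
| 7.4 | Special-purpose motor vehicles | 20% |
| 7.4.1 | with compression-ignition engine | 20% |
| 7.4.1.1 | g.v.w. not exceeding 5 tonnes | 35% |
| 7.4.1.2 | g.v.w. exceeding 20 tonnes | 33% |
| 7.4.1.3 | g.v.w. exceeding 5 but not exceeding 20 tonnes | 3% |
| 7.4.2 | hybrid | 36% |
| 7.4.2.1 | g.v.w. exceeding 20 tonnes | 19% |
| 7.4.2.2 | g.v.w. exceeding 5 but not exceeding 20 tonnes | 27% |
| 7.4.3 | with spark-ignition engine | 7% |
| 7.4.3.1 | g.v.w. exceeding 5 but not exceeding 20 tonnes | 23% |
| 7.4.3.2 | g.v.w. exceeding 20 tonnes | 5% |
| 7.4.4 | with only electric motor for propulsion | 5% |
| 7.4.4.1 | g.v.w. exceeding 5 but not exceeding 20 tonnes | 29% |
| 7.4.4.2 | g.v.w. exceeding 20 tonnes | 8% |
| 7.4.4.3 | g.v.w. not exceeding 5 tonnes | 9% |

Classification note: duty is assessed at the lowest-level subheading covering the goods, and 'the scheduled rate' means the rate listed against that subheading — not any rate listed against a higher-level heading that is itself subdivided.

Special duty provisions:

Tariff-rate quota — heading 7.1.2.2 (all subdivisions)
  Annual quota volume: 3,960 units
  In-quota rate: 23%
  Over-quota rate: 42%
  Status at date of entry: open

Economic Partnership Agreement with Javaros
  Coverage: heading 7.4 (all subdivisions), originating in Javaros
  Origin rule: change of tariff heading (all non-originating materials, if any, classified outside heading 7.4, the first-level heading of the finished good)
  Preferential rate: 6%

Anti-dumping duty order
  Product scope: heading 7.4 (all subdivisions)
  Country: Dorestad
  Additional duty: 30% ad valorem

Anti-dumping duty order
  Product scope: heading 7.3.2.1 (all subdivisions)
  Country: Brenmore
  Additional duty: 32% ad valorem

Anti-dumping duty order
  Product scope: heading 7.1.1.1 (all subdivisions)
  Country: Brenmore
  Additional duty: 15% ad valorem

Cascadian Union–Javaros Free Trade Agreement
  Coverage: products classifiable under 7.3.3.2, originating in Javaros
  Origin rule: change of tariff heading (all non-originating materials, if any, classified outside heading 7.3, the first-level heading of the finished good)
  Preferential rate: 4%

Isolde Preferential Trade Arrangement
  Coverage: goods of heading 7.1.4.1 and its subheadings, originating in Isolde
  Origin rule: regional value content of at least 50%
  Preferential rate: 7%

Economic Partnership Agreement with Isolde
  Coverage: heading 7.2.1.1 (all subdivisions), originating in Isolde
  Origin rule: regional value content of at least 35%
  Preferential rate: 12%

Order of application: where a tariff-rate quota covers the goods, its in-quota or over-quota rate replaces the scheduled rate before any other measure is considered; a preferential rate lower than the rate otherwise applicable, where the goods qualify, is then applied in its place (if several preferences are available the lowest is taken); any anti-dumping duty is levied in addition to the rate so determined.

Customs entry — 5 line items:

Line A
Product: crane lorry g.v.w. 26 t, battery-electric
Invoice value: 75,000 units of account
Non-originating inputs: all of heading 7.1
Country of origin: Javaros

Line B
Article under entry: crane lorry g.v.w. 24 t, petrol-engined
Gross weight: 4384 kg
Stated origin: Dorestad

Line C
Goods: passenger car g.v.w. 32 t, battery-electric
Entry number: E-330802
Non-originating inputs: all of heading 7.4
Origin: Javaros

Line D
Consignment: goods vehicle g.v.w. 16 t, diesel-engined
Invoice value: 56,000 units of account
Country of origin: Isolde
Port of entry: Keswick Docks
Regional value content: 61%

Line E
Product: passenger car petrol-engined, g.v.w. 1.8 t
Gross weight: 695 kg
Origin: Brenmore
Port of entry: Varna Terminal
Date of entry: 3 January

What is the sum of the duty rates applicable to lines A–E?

81%

Line A: crane lorry → 7.4; battery-electric → 7.4.4; g.v.w. 26 t → 7.4.4.2. Scheduled 8%. Javaros agreement on 7.4: CTH met → 6% available; Javaros agreement on 7.3.3.2: 7.4.4.2 not covered; preferential 6%. → 6%.
Line B: crane lorry → 7.4; petrol-engined → 7.4.3; g.v.w. 24 t → 7.4.3.2. Scheduled 5%. anti-dumping (Dorestad, 7.4): +30%; total 5% + 30% = 35%. → 35%.
Line C: passenger car → 7.3; battery-electric → 7.3.3; g.v.w. 32 t → 7.3.3.1. Scheduled 5%. Javaros agreement on 7.4: 7.3.3.1 not covered; Javaros agreement on 7.3.3.2: 7.3.3.1 not covered. → 5%.
Line D: goods vehicle → 7.1; diesel-engined → 7.1.1; g.v.w. 16 t → 7.1.1.1. Scheduled 12%. Isolde agreement on 7.1.4.1: 7.1.1.1 not covered; Isolde agreement on 7.2.1.1: 7.1.1.1 not covered. → 12%.
Line E: passenger car → 7.3; petrol-engined → 7.3.4; g.v.w. 1.8 t → 7.3.4.1. Scheduled 23%. No special measure applies. → 23%.
Sum: 6% + 35% + 5% + 12% + 23% = 81%.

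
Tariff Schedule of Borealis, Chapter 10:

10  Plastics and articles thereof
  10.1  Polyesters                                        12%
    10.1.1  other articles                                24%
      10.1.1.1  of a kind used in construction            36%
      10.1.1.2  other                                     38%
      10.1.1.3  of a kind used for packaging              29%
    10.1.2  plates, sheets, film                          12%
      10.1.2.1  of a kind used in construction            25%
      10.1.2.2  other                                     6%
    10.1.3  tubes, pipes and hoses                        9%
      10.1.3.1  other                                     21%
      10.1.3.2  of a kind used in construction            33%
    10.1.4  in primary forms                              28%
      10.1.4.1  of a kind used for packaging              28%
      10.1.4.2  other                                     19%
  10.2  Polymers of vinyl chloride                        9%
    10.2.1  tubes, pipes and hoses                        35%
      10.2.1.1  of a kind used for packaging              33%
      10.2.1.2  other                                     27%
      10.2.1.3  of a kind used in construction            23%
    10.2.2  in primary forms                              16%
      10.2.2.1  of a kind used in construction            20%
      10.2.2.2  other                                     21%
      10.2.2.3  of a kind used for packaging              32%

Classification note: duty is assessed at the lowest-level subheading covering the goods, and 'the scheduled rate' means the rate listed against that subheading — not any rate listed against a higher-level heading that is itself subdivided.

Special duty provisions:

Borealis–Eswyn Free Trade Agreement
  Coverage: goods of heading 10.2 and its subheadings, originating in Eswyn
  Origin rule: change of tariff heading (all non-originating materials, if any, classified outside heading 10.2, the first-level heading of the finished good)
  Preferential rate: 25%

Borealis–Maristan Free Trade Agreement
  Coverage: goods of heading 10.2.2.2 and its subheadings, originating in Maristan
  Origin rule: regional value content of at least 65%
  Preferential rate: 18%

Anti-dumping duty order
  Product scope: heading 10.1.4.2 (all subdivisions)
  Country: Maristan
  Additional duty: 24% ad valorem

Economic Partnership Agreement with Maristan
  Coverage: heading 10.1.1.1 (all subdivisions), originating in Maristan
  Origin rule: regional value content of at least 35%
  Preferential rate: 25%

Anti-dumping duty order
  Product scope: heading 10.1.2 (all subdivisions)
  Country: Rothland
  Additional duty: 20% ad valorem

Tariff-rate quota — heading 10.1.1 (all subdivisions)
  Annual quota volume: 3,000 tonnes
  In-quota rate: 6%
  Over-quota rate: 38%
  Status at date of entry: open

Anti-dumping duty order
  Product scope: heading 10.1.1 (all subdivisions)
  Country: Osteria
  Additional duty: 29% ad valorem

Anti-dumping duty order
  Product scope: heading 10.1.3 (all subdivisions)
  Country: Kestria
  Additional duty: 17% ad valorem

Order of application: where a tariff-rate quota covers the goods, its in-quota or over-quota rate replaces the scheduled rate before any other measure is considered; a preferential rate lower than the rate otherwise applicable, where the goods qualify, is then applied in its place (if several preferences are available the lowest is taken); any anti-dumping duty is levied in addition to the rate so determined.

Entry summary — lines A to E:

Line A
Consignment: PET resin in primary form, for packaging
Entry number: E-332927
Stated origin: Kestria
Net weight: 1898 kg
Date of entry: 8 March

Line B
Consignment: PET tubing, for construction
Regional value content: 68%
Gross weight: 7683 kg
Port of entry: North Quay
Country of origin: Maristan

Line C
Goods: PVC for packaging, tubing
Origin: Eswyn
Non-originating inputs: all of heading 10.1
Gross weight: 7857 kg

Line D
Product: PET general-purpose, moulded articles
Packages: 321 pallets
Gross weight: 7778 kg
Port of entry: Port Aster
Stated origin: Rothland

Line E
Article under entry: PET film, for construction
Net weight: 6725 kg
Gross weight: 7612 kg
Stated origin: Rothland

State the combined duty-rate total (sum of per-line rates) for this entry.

Line A: PET → 10.1; resin in primary form → 10.1.4; for packaging → 10.1.4.1. Scheduled 28%. No special measure applies. → 28%.
Line B: PET → 10.1; tubing → 10.1.3; for construction → 10.1.3.2. Scheduled 33%. Maristan agreement on 10.2.2.2: 10.1.3.2 not covered; Maristan agreement on 10.1.1.1: 10.1.3.2 not covered. → 33%.
Line C: PVC → 10.2; tubing → 10.2.1; for packaging → 10.2.1.1. Scheduled 33%. Eswyn agreement on 10.2: CTH met → 25% available; preferential 25%. → 25%.
Line D: PET → 10.1; moulded articles → 10.1.1; general-purpose → 10.1.1.2. Scheduled 38%. quota on 10.1.1 open → in-quota 6%. → 6%.
Line E: PET → 10.1; film → 10.1.2; for construction → 10.1.2.1. Scheduled 25%. anti-dumping (Rothland, 10.1.2): +20%; total 25% + 20% = 45%. → 45%.
Sum: 28% + 33% + 25% + 6% + 45% = 137%.

137%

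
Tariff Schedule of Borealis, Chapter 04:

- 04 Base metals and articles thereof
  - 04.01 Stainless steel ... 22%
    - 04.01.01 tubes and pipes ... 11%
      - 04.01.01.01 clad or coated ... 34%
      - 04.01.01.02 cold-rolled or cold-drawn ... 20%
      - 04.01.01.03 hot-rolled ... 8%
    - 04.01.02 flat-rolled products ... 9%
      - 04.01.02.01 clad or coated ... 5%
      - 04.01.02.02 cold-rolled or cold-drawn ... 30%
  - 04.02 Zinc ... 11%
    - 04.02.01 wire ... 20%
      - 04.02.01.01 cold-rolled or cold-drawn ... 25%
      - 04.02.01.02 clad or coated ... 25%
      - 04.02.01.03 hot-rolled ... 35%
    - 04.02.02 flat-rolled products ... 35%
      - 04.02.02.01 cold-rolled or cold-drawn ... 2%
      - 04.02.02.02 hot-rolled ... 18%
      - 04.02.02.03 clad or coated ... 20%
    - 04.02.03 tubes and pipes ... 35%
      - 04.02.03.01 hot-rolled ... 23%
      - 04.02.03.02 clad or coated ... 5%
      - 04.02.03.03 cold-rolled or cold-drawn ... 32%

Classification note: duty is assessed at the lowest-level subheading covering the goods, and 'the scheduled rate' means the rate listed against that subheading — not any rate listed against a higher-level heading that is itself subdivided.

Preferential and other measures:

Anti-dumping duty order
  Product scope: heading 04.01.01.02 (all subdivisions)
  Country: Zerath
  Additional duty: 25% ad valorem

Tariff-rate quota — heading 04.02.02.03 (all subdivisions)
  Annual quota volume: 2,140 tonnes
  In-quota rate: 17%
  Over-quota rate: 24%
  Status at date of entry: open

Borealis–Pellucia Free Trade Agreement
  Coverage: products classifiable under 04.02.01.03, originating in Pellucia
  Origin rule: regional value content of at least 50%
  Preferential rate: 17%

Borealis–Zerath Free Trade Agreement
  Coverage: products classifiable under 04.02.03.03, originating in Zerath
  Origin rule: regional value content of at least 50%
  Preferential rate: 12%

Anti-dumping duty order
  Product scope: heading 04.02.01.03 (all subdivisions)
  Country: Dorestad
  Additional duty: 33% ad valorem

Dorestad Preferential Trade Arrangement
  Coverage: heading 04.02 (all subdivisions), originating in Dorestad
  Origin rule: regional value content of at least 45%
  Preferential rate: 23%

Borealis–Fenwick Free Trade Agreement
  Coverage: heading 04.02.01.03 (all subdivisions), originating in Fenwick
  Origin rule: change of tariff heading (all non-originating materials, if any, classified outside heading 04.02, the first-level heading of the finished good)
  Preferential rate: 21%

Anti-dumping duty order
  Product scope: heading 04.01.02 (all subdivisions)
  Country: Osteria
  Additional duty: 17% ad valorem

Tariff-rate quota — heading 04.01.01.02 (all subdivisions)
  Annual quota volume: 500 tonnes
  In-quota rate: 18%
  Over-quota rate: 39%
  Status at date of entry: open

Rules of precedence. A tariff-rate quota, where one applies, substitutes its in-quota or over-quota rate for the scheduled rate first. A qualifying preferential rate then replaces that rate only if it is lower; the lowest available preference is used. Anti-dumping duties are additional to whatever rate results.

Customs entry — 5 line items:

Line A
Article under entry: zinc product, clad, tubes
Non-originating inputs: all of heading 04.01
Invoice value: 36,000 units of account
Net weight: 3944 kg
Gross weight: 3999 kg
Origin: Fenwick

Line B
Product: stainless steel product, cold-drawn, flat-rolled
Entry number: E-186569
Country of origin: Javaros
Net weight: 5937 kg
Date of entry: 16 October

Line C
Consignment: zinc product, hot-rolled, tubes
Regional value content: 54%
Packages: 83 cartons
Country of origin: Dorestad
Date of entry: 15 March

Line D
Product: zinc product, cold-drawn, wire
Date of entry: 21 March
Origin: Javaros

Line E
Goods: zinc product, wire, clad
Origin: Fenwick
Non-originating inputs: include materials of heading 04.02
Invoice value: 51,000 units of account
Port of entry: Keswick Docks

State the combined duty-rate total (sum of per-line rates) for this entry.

108%

Line A: zinc → 04.02; tubes → 04.02.03; clad → 04.02.03.02. Scheduled 5%. Fenwick agreement on 04.02.01.03: 04.02.03.02 not covered. → 5%.
Line B: stainless steel → 04.01; flat-rolled → 04.01.02; cold-drawn → 04.01.02.02. Scheduled 30%. No special measure applies. → 30%.
Line C: zinc → 04.02; tubes → 04.02.03; hot-rolled → 04.02.03.01. Scheduled 23%. Dorestad agreement on 04.02: RVC ≥ 45% → 23% available; preference 23% not lower than 23% → no reduction. → 23%.
Line D: zinc → 04.02; wire → 04.02.01; cold-drawn → 04.02.01.01. Scheduled 25%. No special measure applies. → 25%.
Line E: zinc → 04.02; wire → 04.02.01; clad → 04.02.01.02. Scheduled 25%. Fenwick agreement on 04.02.01.03: 04.02.01.02 not covered. → 25%.
Sum: 5% + 30% + 23% + 25% + 25% = 108%.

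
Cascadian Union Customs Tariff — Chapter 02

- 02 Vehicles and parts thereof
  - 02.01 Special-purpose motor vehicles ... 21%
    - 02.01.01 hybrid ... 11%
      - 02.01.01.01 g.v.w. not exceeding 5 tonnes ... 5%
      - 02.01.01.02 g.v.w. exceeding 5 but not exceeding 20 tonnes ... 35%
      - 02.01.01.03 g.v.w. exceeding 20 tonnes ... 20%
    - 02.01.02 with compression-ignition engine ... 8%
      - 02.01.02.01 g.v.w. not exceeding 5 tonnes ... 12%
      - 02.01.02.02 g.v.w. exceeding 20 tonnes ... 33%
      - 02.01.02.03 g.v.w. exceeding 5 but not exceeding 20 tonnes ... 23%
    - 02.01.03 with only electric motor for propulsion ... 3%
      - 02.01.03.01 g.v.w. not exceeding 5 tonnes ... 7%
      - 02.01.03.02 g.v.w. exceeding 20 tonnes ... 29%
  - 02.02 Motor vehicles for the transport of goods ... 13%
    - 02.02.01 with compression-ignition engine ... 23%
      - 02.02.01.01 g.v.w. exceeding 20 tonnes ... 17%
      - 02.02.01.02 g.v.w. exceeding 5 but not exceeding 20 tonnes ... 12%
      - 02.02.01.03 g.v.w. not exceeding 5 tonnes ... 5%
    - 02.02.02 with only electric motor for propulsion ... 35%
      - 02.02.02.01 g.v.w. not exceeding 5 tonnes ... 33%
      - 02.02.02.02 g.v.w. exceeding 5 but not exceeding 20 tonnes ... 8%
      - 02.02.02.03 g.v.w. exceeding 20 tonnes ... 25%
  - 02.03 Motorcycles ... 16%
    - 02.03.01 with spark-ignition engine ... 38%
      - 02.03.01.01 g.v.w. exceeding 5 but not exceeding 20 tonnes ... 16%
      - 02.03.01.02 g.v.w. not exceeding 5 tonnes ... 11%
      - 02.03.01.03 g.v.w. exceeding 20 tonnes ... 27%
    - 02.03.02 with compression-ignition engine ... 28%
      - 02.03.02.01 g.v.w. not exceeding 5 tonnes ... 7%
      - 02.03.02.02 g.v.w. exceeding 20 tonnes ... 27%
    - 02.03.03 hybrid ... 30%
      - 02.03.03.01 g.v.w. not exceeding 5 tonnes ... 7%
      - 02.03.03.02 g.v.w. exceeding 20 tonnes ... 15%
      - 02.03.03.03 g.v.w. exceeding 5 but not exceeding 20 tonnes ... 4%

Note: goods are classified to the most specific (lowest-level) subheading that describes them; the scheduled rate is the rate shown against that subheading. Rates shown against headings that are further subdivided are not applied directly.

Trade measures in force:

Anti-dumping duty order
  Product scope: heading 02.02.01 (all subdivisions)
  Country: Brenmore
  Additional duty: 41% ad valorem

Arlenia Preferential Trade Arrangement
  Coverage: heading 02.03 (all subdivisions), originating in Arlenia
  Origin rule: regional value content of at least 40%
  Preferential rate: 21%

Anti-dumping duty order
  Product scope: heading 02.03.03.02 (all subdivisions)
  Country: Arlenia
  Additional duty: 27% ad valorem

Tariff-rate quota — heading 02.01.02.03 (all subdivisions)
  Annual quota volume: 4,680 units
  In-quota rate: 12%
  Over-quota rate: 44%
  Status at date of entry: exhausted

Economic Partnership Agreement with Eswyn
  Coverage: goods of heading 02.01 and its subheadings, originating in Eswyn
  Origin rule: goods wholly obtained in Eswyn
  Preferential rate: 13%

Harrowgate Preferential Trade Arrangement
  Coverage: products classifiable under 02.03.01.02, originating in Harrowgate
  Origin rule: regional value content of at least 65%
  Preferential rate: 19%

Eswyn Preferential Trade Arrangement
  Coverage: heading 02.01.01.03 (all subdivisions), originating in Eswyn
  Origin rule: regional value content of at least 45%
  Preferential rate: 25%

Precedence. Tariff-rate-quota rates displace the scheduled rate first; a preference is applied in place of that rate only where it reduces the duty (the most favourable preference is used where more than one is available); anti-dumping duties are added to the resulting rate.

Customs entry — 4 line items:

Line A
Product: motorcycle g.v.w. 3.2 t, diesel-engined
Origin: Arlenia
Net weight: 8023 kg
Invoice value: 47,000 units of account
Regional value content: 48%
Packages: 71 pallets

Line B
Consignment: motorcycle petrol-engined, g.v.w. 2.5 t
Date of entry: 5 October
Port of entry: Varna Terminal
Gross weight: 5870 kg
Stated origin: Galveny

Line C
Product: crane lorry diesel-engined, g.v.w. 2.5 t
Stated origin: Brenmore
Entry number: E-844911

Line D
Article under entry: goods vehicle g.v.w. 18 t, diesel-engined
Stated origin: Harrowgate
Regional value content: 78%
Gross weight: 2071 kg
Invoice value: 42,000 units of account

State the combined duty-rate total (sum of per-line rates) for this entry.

42%

Line A: motorcycle → 02.03; diesel-engined → 02.03.02; g.v.w. 3.2 t → 02.03.02.01. Scheduled 7%. Arlenia agreement on 02.03: RVC ≥ 40% → 21% available; preference 21% not lower than 7% → no reduction. → 7%.
Line B: motorcycle → 02.03; petrol-engined → 02.03.01; g.v.w. 2.5 t → 02.03.01.02. Scheduled 11%. No special measure applies. → 11%.
Line C: crane lorry → 02.01; diesel-engined → 02.01.02; g.v.w. 2.5 t → 02.01.02.01. Scheduled 12%. No special measure applies. → 12%.
Line D: goods vehicle → 02.02; diesel-engined → 02.02.01; g.v.w. 18 t → 02.02.01.02. Scheduled 12%. Harrowgate agreement on 02.03.01.02: 02.02.01.02 not covered. → 12%.
Sum: 7% + 11% + 12% + 12% = 42%.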